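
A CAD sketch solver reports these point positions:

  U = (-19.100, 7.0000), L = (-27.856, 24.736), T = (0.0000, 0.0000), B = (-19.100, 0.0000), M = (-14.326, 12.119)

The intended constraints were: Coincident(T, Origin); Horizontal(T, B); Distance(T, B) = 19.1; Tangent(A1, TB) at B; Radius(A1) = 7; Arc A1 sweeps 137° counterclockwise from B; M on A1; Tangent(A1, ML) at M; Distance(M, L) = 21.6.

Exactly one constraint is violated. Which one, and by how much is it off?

Distance(M, L) = 21.6 — off by 3.10.

T = (0.00, 0.00) ✓; T.y = 0.00, B.y = 0.00 ✓; |TB| = 19.10 ✓; ∠(UB, BT) = 90.00° ✓; |UB| = 7.000 ✓; bearing(U→M) − bearing(U→B) = 137.0° ✓; |UM| = 7.000 ✓; ∠(UM, ML) = 90.00° ✓; |ML| = 18.50 ✗.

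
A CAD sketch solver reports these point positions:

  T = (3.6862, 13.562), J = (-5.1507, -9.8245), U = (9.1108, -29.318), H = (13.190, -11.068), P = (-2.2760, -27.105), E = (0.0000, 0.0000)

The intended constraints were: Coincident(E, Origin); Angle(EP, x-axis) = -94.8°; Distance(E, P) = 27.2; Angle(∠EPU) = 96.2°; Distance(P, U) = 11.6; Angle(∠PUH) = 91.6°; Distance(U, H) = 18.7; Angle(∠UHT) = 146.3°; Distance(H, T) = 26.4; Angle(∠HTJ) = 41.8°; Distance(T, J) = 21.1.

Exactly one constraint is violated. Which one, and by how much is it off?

Distance(T, J) = 21.1 — off by 3.90.

E = (0.00, 0.00) ✓; EP at -94.80° ✓; |EP| = 27.20 ✓; ∠EPU = 96.20° ✓; |PU| = 11.60 ✓; ∠PUH = 91.60° ✓; |UH| = 18.70 ✓; ∠UHT = 146.3° ✓; |HT| = 26.40 ✓; ∠HTJ = 41.80° ✓; |TJ| = 25.00 ✗.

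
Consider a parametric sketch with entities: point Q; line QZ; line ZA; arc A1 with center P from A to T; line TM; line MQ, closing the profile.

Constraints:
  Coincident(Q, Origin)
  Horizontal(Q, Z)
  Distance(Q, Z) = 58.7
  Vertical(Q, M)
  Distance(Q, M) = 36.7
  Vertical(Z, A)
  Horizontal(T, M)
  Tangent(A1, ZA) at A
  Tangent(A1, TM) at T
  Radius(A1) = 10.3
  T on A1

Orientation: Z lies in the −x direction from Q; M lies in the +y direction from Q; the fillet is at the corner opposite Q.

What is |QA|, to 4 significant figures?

64.36

Q is at the origin; Q and Z share the same y with |QZ| = 58.7 and Z on the −x side, so Z = (-58.70, 0.000). Q and M share the same x with |QM| = 36.7 and M on the +y side, so M = (0.000, 36.70). The virtual corner opposite Q is at (-58.70, 36.70). Tangency of A1 to ZA means the radius PA is perpendicular to ZA and the tangent condition forces PT to be normal to TM, with radius 10.3, so the center P sits 10.3 in from both sides at P = (-48.40, 26.40). That places the tangent points at A = (-58.70, 26.40) on ZA and T = (-48.40, 36.70) on TM. Then |QA| = |A − Q| = 64.36.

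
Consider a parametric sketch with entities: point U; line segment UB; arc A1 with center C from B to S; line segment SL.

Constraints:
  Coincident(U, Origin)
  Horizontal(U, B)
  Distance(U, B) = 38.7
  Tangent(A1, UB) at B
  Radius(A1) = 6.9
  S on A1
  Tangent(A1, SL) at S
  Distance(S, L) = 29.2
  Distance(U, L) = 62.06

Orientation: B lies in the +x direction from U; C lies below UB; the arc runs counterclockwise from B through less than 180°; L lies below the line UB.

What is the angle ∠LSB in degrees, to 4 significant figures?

115.1°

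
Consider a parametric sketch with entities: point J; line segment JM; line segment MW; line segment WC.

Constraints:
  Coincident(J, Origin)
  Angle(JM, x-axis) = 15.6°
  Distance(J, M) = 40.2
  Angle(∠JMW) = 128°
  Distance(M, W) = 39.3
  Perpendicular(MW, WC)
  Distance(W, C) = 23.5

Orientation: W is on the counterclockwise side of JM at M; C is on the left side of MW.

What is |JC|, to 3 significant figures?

64.6

J is at the origin; JM runs at 15.6° with length 40.2, so M = 40.2·(cos 15.6°, sin 15.6°) = (38.7, 10.8). ∠JMW = 128.0°, so MW runs at 15.6° + (180° − 128.0°) = 67.6° from the x-axis; with |MW| = 39.3, W = M + 39.3·(cos 67.6°, sin 67.6°) = (53.7, 47.1). MW ⟂ WC; with |WC| = 23.5 on the left of MW, C = W + 23.5·(-0.925, 0.381) = (32.0, 56.1). Then |JC| = |C − J| = 64.6.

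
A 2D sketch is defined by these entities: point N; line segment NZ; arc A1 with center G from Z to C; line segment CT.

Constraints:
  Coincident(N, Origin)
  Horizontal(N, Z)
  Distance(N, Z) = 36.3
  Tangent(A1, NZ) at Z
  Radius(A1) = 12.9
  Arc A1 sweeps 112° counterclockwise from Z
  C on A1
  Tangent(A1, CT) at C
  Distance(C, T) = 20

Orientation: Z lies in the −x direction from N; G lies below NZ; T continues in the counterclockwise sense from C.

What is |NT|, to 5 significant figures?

54.571

N is at the origin; N and Z share the same y with |NZ| = 36.3 and Z on the −x side, so Z = (-36.300, 0.0000). A1 meets NZ tangentially, so GZ is at right angles to NZ, so G = Z + (0, -12.9) = (-36.300, -12.900). On A1, Z sits at bearing 90° from G; a 112° counterclockwise sweep puts C at bearing 202°, so C = G + 12.9·(cos 202°, sin 202°) = (-48.261, -17.732). The tangent condition forces GC to be normal to CT, so CT runs along (−sin 202°, cos 202°); with |CT| = 20.0, T = (-40.769, -36.276). Then |NT| = |T − N| = 54.571.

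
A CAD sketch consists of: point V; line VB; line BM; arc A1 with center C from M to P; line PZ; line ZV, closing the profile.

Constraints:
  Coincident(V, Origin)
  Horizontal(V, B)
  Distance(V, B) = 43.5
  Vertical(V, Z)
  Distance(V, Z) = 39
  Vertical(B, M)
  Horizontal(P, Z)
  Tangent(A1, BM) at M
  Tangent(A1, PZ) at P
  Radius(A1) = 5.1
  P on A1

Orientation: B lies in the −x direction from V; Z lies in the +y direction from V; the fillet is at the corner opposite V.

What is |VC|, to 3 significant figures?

51.2

V is at the origin; V and B share the same y with |VB| = 43.5 and B on the −x side, so B = (-43.5, 0.00). VZ is vertical with |VZ| = 39.0 and Z on the +y side, so Z = (0.00, 39.0). The virtual corner opposite V is at (-43.5, 39.0). Since A1 is tangent to BM there, CM ⟂ BM and the tangent condition forces CP to be normal to PZ, with radius 5.1, so the center C sits 5.1 in from both sides at C = (-38.4, 33.9). Then |VC| = |C − V| = 51.2.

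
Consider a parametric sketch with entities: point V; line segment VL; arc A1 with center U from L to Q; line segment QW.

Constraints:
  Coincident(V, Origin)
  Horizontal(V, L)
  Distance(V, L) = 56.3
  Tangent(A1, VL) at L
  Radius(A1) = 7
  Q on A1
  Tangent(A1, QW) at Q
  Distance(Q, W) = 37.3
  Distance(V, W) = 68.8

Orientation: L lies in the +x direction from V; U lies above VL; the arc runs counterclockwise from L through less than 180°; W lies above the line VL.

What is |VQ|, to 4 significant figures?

63.65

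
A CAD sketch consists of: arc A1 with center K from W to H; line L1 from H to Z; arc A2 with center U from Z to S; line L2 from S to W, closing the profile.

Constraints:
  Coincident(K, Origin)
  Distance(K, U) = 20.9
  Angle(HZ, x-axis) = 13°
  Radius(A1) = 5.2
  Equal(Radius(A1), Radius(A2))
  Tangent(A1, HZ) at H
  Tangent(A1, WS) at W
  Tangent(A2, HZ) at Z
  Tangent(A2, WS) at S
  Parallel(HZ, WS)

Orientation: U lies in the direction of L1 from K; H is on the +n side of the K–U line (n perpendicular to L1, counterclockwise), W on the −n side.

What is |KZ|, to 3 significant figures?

21.5

The slot axis is L1's direction at 13.0°, so u = (cos 13.0°, sin 13.0°) = (0.974, 0.225) and n = (−sin 13.0°, cos 13.0°) = (-0.225, 0.974). K is at the origin and U lies 20.9 along u from K, so U = 20.9·u = (20.4, 4.70). Tangency of A1 to both parallel lines with radius 5.2 puts H and W at K ± 5.2·n: H = (-1.17, 5.07), W = (1.17, -5.07). Equal radii place Z and S the same way about U: Z = U + 5.2·n = (19.2, 9.77), S = U − 5.2·n = (21.5, -0.365). Then |KZ| = |Z − K| = 21.5.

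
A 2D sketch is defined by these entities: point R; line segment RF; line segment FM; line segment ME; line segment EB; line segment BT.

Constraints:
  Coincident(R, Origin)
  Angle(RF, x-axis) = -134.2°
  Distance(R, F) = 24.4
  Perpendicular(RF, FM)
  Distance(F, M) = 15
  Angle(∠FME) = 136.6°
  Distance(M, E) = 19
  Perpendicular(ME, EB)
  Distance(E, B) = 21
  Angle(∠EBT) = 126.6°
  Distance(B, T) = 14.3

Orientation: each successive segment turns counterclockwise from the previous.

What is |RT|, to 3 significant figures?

2.23

R is at the origin; RF runs at -134.2° with length 24.4, so F = (-17.0, -17.5). The perpendicularity gives FM at right angles to RF, so FM runs at -44.2°; with |FM| = 15.0, M = (-6.26, -28.0). ∠FME = 136.6° gives ME at -0.800° from the x-axis; with |ME| = 19.0, E = (12.7, -28.2). ME is perpendicular to EB, so EB runs at 89.2°; with |EB| = 21.0, B = (13.0, -7.22). ∠EBT = 126.6° gives BT at 143° from the x-axis; with |BT| = 14.3, T = (1.67, 1.47). Then |RT| = |T − R| = 2.23.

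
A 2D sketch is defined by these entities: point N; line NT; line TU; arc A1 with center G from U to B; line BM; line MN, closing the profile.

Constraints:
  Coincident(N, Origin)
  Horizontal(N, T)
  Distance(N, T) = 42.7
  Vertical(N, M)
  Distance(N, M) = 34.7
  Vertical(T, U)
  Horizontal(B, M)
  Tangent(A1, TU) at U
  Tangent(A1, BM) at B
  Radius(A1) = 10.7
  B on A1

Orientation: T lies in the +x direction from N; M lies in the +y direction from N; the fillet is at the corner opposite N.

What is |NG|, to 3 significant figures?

40.0

N and M share the same x with |NM| = 34.7 and M on the +y side, so M = (0.00, 34.7). The virtual corner opposite N is at (42.7, 34.7). The tangent condition forces GU to be normal to TU and the tangent condition forces GB to be normal to BM, with radius 10.7, so the center G sits 10.7 in from both sides at G = (32.0, 24.0). Then |NG| = |G − N| = 40.0.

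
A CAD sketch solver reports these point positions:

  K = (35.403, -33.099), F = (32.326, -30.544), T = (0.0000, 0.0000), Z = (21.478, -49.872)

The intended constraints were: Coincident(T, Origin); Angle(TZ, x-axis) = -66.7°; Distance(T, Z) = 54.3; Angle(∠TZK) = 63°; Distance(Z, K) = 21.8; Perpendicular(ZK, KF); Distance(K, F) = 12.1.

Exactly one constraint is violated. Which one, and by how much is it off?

Distance(K, F) = 12.1 — off by 8.10.

T = (0.00, 0.00) ✓; TZ at -66.70° ✓; |TZ| = 54.30 ✓; ∠TZK = 63.00° ✓; |ZK| = 21.80 ✓; ∠(ZK, KF) = 89.99° ✓; |KF| = 3.999 ✗.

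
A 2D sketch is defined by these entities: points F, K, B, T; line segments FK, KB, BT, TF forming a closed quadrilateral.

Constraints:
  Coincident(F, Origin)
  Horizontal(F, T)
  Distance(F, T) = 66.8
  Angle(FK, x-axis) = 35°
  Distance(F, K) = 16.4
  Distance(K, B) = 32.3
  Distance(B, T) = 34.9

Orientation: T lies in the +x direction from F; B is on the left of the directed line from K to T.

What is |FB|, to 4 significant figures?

48.62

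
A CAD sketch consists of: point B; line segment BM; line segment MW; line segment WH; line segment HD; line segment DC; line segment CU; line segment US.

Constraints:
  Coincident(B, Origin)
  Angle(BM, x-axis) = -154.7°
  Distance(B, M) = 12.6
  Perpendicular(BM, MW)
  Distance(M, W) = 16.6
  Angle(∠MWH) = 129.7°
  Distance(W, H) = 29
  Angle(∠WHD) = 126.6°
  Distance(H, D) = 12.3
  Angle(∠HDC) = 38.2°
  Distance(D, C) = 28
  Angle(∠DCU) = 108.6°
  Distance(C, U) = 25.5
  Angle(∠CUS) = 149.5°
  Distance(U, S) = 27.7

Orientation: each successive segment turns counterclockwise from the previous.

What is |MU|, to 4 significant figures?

40.16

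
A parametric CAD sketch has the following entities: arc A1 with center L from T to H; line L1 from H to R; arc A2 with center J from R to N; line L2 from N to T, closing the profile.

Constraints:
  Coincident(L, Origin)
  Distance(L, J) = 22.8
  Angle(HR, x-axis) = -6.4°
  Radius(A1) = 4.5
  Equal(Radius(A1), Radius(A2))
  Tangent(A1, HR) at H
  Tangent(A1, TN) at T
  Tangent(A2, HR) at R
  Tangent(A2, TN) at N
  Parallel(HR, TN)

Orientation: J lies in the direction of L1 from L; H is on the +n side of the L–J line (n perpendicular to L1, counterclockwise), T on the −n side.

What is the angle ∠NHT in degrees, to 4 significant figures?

68.46°

The slot axis is L1's direction at -6.4°, so u = (cos -6.4°, sin -6.4°) = (0.9938, -0.1115) and n = (−sin -6.4°, cos -6.4°) = (0.1115, 0.9938). L is at the origin and J lies 22.8 along u from L, so J = 22.8·u = (22.66, -2.541). Tangency of A1 to both parallel lines with radius 4.5 puts H and T at L ± 4.5·n: H = (0.5016, 4.472), T = (-0.5016, -4.472). Equal radii place R and N the same way about J: R = J + 4.5·n = (23.16, 1.930), N = J − 4.5·n = (22.16, -7.013). Then cos ∠NHT = HN·HT / (|HN||HT|), giving 68.46°.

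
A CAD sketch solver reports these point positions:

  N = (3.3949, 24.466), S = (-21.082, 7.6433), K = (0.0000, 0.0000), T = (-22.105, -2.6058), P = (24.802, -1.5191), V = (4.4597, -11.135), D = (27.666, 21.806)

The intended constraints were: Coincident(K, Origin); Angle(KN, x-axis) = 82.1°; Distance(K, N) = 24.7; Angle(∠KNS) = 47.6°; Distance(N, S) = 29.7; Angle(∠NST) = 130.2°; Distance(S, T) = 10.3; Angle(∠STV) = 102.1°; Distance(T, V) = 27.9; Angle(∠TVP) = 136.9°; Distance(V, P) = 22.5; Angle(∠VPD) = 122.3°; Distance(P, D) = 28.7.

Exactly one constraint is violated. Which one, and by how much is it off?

Distance(P, D) = 28.7 — off by 5.20.

K = (0.00, 0.00) ✓; KN at 82.10° ✓; |KN| = 24.70 ✓; ∠KNS = 47.60° ✓; |NS| = 29.70 ✓; ∠NST = 130.2° ✓; |ST| = 10.30 ✓; ∠STV = 102.1° ✓; |TV| = 27.90 ✓; ∠TVP = 136.9° ✓; |VP| = 22.50 ✓; ∠VPD = 122.3° ✓; |PD| = 23.50 ✗.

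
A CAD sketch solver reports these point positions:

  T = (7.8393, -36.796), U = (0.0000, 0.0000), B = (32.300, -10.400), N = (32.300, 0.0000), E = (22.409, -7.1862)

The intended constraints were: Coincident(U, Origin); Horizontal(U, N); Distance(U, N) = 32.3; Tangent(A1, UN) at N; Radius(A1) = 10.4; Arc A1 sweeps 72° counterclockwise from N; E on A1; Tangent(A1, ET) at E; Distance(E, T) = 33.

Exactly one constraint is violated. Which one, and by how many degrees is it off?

Tangent(A1, ET) at E — off by 8.20°.

U = (0.00, 0.00) ✓; U.y = 0.00, N.y = 0.00 ✓; |UN| = 32.30 ✓; ∠(BN, NU) = 90.00° ✓; |BN| = 10.40 ✓; bearing(B→E) − bearing(B→N) = 72.00° ✓; |BE| = 10.40 ✓; ∠(BE, ET) = 98.20° ✗; |ET| = 33.00 ✓.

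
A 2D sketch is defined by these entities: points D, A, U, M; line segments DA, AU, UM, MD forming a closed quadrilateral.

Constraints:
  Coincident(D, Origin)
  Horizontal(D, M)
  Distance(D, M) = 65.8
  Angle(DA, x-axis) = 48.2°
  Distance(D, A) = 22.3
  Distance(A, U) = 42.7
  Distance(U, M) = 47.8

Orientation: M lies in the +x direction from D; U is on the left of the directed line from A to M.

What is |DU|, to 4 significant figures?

64.86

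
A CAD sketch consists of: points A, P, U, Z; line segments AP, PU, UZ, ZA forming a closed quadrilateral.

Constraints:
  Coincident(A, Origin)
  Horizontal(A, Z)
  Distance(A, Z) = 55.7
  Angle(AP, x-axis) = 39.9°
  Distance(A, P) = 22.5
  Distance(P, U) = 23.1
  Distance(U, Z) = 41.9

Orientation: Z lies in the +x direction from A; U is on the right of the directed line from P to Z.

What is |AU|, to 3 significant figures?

17.0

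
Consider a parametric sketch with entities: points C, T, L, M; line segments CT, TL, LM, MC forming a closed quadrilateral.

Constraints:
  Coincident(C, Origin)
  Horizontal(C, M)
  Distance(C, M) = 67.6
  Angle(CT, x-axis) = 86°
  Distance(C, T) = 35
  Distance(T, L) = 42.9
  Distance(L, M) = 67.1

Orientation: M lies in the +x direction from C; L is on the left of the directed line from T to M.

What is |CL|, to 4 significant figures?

70.56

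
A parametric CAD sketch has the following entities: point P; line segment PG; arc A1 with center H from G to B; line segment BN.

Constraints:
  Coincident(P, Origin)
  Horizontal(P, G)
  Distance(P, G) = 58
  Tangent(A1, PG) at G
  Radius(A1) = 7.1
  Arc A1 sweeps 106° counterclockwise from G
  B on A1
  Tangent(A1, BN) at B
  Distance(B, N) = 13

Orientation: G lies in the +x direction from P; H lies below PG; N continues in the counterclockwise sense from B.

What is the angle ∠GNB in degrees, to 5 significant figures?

24.553°

On A1, G sits at bearing 90° from H; a 106° counterclockwise sweep puts B at bearing 196°, so B = H + 7.1·(cos 196°, sin 196°) = (51.175, -9.0570). Since A1 is tangent to BN there, HB ⟂ BN, so BN runs along (−sin 196°, cos 196°); with |BN| = 13.0, N = (54.758, -21.553). Then cos ∠GNB = NG·NB / (|NG||NB|), giving 24.553°.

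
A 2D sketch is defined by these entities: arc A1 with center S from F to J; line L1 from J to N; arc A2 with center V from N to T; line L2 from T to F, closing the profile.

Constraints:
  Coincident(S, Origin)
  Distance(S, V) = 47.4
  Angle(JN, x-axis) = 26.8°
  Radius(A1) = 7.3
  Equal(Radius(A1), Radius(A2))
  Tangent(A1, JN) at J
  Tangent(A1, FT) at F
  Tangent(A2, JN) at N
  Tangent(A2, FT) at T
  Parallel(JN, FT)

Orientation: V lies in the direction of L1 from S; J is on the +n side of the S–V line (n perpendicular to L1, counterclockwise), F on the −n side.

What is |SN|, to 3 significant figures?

48.0

The slot axis is L1's direction at 26.8°, so u = (cos 26.8°, sin 26.8°) = (0.893, 0.451) and n = (−sin 26.8°, cos 26.8°) = (-0.451, 0.893). S is at the origin and V lies 47.4 along u from S, so V = 47.4·u = (42.3, 21.4). Tangency of A1 to both parallel lines with radius 7.3 puts J and F at S ± 7.3·n: J = (-3.29, 6.52), F = (3.29, -6.52). Equal radii place N and T the same way about V: N = V + 7.3·n = (39.0, 27.9), T = V − 7.3·n = (45.6, 14.9). Then |SN| = |N − S| = 48.0.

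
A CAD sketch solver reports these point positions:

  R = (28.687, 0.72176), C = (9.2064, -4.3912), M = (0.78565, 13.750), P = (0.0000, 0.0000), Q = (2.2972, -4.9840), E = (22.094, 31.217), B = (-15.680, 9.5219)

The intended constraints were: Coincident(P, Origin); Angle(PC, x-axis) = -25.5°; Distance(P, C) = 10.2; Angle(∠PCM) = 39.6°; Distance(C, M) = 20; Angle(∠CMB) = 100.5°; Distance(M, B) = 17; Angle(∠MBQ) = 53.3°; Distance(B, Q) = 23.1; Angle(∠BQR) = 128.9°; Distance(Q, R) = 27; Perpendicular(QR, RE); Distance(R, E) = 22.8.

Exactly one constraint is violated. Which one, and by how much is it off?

Distance(R, E) = 22.8 — off by 8.40.

P = (0.00, 0.00) ✓; PC at -25.50° ✓; |PC| = 10.20 ✓; ∠PCM = 39.60° ✓; |CM| = 20.00 ✓; ∠CMB = 100.5° ✓; |MB| = 17.00 ✓; ∠MBQ = 53.30° ✓; |BQ| = 23.10 ✓; ∠BQR = 128.9° ✓; |QR| = 27.00 ✓; ∠(QR, RE) = 90.00° ✓; |RE| = 31.20 ✗.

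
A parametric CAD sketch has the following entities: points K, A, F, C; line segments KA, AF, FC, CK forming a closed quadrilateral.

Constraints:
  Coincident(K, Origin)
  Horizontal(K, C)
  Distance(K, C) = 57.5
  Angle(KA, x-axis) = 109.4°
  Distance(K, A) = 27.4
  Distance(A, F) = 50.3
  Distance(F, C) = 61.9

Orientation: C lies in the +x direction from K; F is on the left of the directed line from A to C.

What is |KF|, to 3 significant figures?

64.1

K is at the origin; KC is horizontal with |KC| = 57.5 and C in +x, so C = (57.5, 0). KA runs at 109.4° with |KA| = 27.4, so A = (-9.10, 25.8). F is determined by |AF| = 50.3 and |FC| = 61.9 together: it lies at the intersection of circle(A, 50.3) and circle(C, 61.9). With |AC| = 71.4, the foot of the radical line on AC is 26.6 from A and the perpendicular offset is √(50.3² − 26.6²) = 42.7. Taking the left-of-AC solution: F = (31.1, 56.0).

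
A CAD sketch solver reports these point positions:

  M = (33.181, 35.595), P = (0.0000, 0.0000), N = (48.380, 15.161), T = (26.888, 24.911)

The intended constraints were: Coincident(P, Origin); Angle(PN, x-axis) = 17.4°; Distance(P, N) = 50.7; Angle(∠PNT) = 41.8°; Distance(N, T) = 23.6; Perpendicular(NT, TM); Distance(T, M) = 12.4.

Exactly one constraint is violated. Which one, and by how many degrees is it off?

Perpendicular(NT, TM) — off by 6.10°.

P = (0.00, 0.00) ✓; PN at 17.40° ✓; |PN| = 50.70 ✓; ∠PNT = 41.80° ✓; |NT| = 23.60 ✓; ∠(NT, TM) = 96.10° ✗; |TM| = 12.40 ✓.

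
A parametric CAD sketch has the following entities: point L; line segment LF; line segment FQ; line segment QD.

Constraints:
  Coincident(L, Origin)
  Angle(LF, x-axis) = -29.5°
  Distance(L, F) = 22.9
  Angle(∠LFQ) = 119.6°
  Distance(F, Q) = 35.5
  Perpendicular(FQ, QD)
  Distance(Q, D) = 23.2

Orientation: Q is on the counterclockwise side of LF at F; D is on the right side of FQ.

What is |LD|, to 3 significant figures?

63.6

L is at the origin; LF runs at -29.5° with length 22.9, so F = 22.9·(cos -29.5°, sin -29.5°) = (19.9, -11.3). ∠LFQ = 119.6°, so FQ runs at -29.5° + (180° − 119.6°) = 30.9° from the x-axis; with |FQ| = 35.5, Q = F + 35.5·(cos 30.9°, sin 30.9°) = (50.4, 6.95). FQ is perpendicular to QD; with |QD| = 23.2 on the right of FQ, D = Q + 23.2·(0.514, -0.858) = (62.3, -13.0). Then |LD| = |D − L| = 63.6.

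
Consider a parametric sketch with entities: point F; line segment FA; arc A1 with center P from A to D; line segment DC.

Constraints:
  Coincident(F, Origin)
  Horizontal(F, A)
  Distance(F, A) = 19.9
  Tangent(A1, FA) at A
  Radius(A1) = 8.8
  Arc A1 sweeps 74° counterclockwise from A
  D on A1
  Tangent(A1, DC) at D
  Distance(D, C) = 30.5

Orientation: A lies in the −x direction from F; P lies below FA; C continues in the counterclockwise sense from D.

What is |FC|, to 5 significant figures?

51.242

F is at the origin; F and A share the same y with |FA| = 19.9 and A on the −x side, so A = (-19.900, 0.0000). Tangency of A1 to FA means the radius PA is perpendicular to FA, so P = A + (0, -8.8) = (-19.900, -8.8000). On A1, A sits at bearing 90° from P; a 74° counterclockwise sweep puts D at bearing 164°, so D = P + 8.8·(cos 164°, sin 164°) = (-28.359, -6.3744). A1 meets DC tangentially, so PD is at right angles to DC, so DC runs along (−sin 164°, cos 164°); with |DC| = 30.5, C = (-36.766, -35.693). Then |FC| = |C − F| = 51.242.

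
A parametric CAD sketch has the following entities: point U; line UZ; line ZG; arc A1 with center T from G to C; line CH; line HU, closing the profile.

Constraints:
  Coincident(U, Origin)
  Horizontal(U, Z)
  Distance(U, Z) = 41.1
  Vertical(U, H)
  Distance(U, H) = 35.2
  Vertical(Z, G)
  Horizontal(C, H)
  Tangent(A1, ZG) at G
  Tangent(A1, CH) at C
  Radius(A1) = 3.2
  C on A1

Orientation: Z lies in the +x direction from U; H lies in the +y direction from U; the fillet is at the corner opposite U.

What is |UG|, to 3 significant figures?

52.1

U is at the origin; UZ is horizontal with |UZ| = 41.1 and Z on the +x side, so Z = (41.1, 0.00). UH is vertical with |UH| = 35.2 and H on the +y side, so H = (0.00, 35.2). The virtual corner opposite U is at (41.1, 35.2). A1 meets ZG tangentially, so TG is at right angles to ZG and the tangent condition forces TC to be normal to CH, with radius 3.2, so the center T sits 3.2 in from both sides at T = (37.9, 32.0). That places the tangent points at G = (41.1, 32.0) on ZG and C = (37.9, 35.2) on CH. Then |UG| = |G − U| = 52.1.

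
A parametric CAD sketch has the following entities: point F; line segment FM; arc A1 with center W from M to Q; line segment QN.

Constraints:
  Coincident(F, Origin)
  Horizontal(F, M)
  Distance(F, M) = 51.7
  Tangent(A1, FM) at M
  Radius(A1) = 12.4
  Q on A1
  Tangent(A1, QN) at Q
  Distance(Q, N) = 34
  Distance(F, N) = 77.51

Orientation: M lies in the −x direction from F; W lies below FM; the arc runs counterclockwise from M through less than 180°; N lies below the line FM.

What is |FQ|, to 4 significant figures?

65.44

Checks: |WQ| = 12.40 ✓; ∠(WQ, QN) = 90.00° ✓; |QN| = 34.00 ✓; |FN| = 77.51 ✓.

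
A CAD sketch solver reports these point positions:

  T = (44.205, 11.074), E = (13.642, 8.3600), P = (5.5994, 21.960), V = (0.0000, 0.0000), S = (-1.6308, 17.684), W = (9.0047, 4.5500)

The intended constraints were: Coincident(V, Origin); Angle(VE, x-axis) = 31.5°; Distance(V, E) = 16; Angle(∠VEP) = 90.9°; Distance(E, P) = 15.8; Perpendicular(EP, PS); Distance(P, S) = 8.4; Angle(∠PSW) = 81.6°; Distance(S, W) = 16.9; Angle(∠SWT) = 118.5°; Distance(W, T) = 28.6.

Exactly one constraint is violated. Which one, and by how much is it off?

Distance(W, T) = 28.6 — off by 7.20.

V = (0.00, 0.00) ✓; VE at 31.50° ✓; |VE| = 16.00 ✓; ∠VEP = 90.90° ✓; |EP| = 15.80 ✓; ∠(EP, PS) = 90.00° ✓; |PS| = 8.400 ✓; ∠PSW = 81.60° ✓; |SW| = 16.90 ✓; ∠SWT = 118.5° ✓; |WT| = 35.80 ✗.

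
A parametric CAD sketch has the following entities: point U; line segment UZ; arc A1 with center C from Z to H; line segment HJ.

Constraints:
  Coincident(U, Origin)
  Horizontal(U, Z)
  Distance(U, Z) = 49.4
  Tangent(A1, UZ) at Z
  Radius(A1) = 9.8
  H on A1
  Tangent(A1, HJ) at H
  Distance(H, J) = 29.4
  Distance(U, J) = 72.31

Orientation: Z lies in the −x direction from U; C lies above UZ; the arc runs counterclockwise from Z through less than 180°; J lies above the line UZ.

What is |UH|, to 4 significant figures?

45.02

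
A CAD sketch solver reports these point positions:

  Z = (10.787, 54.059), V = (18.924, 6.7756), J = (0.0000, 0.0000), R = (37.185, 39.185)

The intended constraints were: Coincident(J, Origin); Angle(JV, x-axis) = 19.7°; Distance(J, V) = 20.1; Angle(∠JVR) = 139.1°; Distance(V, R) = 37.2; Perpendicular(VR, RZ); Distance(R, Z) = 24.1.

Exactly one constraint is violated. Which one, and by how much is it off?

Distance(R, Z) = 24.1 — off by 6.20.

J = (0.00, 0.00) ✓; JV at 19.70° ✓; |JV| = 20.10 ✓; ∠JVR = 139.1° ✓; |VR| = 37.20 ✓; ∠(VR, RZ) = 90.00° ✓; |RZ| = 30.30 ✗.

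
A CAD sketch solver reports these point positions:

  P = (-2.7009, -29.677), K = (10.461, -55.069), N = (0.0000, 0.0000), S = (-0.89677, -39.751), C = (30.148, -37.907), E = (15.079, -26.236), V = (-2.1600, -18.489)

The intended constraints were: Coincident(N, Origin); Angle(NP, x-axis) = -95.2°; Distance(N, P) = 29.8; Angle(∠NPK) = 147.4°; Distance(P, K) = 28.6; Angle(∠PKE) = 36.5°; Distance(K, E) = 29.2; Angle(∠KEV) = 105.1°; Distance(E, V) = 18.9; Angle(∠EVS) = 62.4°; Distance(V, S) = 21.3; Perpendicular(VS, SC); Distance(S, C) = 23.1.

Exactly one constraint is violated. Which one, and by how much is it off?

Distance(S, C) = 23.1 — off by 8.00.

N = (0.00, 0.00) ✓; NP at -95.20° ✓; |NP| = 29.80 ✓; ∠NPK = 147.4° ✓; |PK| = 28.60 ✓; ∠PKE = 36.50° ✓; |KE| = 29.20 ✓; ∠KEV = 105.1° ✓; |EV| = 18.90 ✓; ∠EVS = 62.40° ✓; |VS| = 21.30 ✓; ∠(VS, SC) = 90.00° ✓; |SC| = 31.10 ✗.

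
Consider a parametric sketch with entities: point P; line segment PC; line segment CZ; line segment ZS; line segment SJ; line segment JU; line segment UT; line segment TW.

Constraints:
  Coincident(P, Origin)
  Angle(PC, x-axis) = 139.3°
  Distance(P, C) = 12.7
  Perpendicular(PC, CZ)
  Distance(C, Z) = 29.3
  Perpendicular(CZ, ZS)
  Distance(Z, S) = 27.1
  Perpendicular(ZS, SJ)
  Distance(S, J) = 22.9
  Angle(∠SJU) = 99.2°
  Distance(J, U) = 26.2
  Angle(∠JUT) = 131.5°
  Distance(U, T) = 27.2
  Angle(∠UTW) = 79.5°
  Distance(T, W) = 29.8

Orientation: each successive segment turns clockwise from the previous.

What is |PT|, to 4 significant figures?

37.88

P is at the origin; PC runs at 139.3° with length 12.7, so C = (-9.628, 8.282). The perpendicularity gives CZ at right angles to PC, so CZ runs at 49.30°; with |CZ| = 29.3, Z = (9.478, 30.49). CZ ⟂ ZS, so ZS runs at -40.70°; with |ZS| = 27.1, S = (30.02, 12.82). The perpendicularity gives SJ at right angles to ZS, so SJ runs at -130.7°; with |SJ| = 22.9, J = (15.09, -4.538). ∠SJU = 99.2° gives JU at 148.5° from the x-axis; with |JU| = 26.2, U = (-7.249, 9.151). ∠JUT = 131.5° gives UT at 100.0° from the x-axis; with |UT| = 27.2, T = (-11.97, 35.94). Then |PT| = |T − P| = 37.88.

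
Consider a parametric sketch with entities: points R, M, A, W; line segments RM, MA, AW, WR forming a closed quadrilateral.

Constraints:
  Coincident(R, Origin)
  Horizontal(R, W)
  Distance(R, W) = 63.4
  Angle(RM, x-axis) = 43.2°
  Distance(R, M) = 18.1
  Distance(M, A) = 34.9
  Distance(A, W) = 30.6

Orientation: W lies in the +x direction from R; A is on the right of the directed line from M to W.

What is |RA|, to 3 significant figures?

38.7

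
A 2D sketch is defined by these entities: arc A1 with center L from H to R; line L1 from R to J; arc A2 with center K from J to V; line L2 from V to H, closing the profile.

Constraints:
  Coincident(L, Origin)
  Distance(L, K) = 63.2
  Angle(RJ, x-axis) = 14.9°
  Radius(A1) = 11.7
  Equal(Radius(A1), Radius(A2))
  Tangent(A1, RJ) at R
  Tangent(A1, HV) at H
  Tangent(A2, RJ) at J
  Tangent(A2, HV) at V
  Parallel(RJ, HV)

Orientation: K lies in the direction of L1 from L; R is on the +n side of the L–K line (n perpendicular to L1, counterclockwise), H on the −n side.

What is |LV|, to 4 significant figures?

64.27

Tangency of A1 to both parallel lines with radius 11.7 puts R and H at L ± 11.7·n: R = (-3.008, 11.31), H = (3.008, -11.31). Equal radii place J and V the same way about K: J = K + 11.7·n = (58.07, 27.56), V = K − 11.7·n = (64.08, 4.944). Then |LV| = |V − L| = 64.27.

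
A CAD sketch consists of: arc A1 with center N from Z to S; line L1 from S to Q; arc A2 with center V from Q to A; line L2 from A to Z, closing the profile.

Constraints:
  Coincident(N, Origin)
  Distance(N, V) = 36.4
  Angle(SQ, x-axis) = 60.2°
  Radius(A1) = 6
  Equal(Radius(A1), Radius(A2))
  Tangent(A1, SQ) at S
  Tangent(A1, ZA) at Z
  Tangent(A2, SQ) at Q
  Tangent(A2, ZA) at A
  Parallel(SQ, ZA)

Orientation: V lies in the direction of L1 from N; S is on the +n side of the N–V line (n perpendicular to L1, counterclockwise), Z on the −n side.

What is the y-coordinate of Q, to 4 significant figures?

34.57

The slot axis is L1's direction at 60.2°, so u = (cos 60.2°, sin 60.2°) = (0.4970, 0.8678) and n = (−sin 60.2°, cos 60.2°) = (-0.8678, 0.4970). N is at the origin and V lies 36.4 along u from N, so V = 36.4·u = (18.09, 31.59). Tangency of A1 to both parallel lines with radius 6.0 puts S and Z at N ± 6.0·n: S = (-5.207, 2.982), Z = (5.207, -2.982). Equal radii place Q and A the same way about V: Q = V + 6.0·n = (12.88, 34.57), A = V − 6.0·n = (23.30, 28.60). So Q.y = 34.57.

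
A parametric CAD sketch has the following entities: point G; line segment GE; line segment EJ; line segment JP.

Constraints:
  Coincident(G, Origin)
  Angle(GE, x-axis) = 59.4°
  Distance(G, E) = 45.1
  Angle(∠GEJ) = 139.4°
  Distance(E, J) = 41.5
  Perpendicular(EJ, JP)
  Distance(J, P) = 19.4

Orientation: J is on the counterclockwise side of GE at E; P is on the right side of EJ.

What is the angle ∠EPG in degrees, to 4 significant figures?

7.712°

G is at the origin; GE runs at 59.4° with length 45.1, so E = 45.1·(cos 59.4°, sin 59.4°) = (22.96, 38.82). ∠GEJ = 139.4°, so EJ runs at 59.4° + (180° − 139.4°) = 100.0° from the x-axis; with |EJ| = 41.5, J = E + 41.5·(cos 100.0°, sin 100.0°) = (15.75, 79.69). EJ ⟂ JP; with |JP| = 19.4 on the right of EJ, P = J + 19.4·(0.9848, 0.1736) = (34.86, 83.06). Then cos ∠EPG = PE·PG / (|PE||PG|), giving 7.712°.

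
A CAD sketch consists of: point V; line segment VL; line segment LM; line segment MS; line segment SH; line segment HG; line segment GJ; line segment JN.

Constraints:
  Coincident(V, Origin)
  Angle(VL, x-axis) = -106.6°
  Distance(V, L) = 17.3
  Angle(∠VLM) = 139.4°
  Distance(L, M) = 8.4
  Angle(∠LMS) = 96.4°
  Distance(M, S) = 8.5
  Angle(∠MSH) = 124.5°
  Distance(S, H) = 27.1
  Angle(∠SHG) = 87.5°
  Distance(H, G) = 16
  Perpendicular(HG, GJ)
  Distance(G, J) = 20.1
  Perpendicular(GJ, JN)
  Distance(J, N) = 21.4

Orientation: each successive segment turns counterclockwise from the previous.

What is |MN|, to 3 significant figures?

17.9

V is at the origin; VL runs at -106.6° with length 17.3, so L = (-4.94, -16.6). ∠VLM = 139.4° gives LM at -66.0° from the x-axis; with |LM| = 8.4, M = (-1.53, -24.3). ∠LMS = 96.4° gives MS at 17.6° from the x-axis; with |MS| = 8.5, S = (6.58, -21.7). ∠MSH = 124.5° gives SH at 73.1° from the x-axis; with |SH| = 27.1, H = (14.5, 4.25). ∠SHG = 87.5° gives HG at 166° from the x-axis; with |HG| = 16.0, G = (-1.04, 8.23). The perpendicularity gives GJ at right angles to HG, so GJ runs at -104°; with |GJ| = 20.1, J = (-6.04, -11.2). The perpendicularity gives JN at right angles to GJ, so JN runs at -14.4°; with |JN| = 21.4, N = (14.7, -16.6). Then |MN| = |N − M| = 17.9.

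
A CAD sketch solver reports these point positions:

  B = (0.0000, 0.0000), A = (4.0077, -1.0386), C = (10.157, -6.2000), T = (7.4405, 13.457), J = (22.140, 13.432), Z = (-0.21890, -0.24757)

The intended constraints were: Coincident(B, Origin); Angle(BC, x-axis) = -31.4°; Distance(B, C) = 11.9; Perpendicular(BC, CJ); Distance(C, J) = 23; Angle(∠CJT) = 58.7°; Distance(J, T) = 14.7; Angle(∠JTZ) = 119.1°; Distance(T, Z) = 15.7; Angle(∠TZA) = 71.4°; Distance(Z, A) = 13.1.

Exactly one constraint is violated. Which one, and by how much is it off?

Distance(Z, A) = 13.1 — off by 8.80.

B = (0.00, 0.00) ✓; BC at -31.40° ✓; |BC| = 11.90 ✓; ∠(BC, CJ) = 90.00° ✓; |CJ| = 23.00 ✓; ∠CJT = 58.70° ✓; |JT| = 14.70 ✓; ∠JTZ = 119.1° ✓; |TZ| = 15.70 ✓; ∠TZA = 71.40° ✓; |ZA| = 4.300 ✗.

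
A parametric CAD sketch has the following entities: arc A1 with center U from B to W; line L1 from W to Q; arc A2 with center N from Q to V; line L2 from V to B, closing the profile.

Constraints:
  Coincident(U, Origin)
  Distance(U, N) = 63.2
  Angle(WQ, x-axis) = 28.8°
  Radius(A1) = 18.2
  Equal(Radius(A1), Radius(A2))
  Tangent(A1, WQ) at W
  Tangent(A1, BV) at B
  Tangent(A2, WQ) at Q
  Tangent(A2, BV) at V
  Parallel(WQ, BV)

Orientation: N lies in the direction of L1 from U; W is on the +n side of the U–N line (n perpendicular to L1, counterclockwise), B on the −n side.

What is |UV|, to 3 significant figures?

65.8

The slot axis is L1's direction at 28.8°, so u = (cos 28.8°, sin 28.8°) = (0.876, 0.482) and n = (−sin 28.8°, cos 28.8°) = (-0.482, 0.876). U is at the origin and N lies 63.2 along u from U, so N = 63.2·u = (55.4, 30.4). Tangency of A1 to both parallel lines with radius 18.2 puts W and B at U ± 18.2·n: W = (-8.77, 15.9), B = (8.77, -15.9). Equal radii place Q and V the same way about N: Q = N + 18.2·n = (46.6, 46.4), V = N − 18.2·n = (64.2, 14.5). Then |UV| = |V − U| = 65.8.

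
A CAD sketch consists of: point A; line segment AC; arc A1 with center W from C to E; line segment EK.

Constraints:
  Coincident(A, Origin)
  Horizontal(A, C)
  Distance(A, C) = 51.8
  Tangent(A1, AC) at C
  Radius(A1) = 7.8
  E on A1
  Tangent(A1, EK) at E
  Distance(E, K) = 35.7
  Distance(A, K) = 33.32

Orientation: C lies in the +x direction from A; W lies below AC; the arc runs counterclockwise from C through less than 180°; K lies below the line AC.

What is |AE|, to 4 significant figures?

46.54

A is at the origin; A and C share the same y with |AC| = 51.8 and C on the +x side, so C = (51.80, 0.000). Since A1 is tangent to AC there, WC ⟂ AC, so W = C + (0, -7.8) = (51.80, -7.800). Since WE ⟂ EK (tangency), |WK| = √(7.8² + 35.7²) = 36.54 regardless of where E sits on A1. So K lies on both circle(A, 33.32) and circle(W, 36.54); the below-AC intersection is K = (20.34, -26.39). E is the foot of the tangent from K: E = (46.49, -2.087).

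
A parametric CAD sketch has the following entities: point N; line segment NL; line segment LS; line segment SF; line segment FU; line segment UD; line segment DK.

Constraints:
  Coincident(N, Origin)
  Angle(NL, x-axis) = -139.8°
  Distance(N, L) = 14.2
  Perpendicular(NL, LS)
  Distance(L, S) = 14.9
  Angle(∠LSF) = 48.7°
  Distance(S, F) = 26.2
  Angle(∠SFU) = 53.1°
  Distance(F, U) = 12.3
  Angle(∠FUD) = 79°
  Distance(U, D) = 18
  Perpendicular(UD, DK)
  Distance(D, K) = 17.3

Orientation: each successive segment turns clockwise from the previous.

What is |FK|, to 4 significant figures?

16.50

N is at the origin; NL runs at -139.8° with length 14.2, so L = (-10.85, -9.165). NL ⟂ LS, so LS runs at 130.2°; with |LS| = 14.9, S = (-20.46, 2.215). ∠LSF = 48.7° gives SF at -1.100° from the x-axis; with |SF| = 26.2, F = (5.732, 1.712). ∠SFU = 53.1° gives FU at -128.0° from the x-axis; with |FU| = 12.3, U = (-1.841, -7.980). ∠FUD = 79.0° gives UD at 131.0° from the x-axis; with |UD| = 18.0, D = (-13.65, 5.604). UD ⟂ DK, so DK runs at 41.00°; with |DK| = 17.3, K = (-0.5933, 16.95). Then |FK| = |K − F| = 16.50.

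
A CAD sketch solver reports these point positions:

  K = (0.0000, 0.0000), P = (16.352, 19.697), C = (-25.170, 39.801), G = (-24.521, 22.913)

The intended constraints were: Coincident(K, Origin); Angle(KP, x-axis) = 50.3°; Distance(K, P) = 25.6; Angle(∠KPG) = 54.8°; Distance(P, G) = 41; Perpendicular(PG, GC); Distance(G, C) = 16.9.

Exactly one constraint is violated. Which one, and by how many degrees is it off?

Perpendicular(PG, GC) — off by 6.70°.

K = (0.00, 0.00) ✓; KP at 50.30° ✓; |KP| = 25.60 ✓; ∠KPG = 54.80° ✓; |PG| = 41.00 ✓; ∠(PG, GC) = 83.30° ✗; |GC| = 16.90 ✓.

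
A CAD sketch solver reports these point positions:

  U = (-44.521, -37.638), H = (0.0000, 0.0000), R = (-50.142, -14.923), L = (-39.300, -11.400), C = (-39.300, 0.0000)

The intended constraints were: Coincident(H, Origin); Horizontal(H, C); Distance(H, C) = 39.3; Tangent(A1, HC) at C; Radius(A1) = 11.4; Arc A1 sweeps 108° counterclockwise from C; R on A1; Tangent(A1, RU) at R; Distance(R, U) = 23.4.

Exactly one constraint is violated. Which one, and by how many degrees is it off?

Tangent(A1, RU) at R — off by 4.10°.

H = (0.00, 0.00) ✓; H.y = 0.00, C.y = 0.00 ✓; |HC| = 39.30 ✓; ∠(LC, CH) = 90.00° ✓; |LC| = 11.40 ✓; bearing(L→R) − bearing(L→C) = 108.0° ✓; |LR| = 11.40 ✓; ∠(LR, RU) = 94.10° ✗; |RU| = 23.40 ✓.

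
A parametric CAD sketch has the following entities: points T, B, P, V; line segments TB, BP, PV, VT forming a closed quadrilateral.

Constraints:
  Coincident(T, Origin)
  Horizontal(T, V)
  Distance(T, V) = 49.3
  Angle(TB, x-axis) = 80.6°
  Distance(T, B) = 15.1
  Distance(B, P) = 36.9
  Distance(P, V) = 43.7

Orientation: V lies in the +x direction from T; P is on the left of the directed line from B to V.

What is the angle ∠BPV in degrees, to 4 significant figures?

74.61°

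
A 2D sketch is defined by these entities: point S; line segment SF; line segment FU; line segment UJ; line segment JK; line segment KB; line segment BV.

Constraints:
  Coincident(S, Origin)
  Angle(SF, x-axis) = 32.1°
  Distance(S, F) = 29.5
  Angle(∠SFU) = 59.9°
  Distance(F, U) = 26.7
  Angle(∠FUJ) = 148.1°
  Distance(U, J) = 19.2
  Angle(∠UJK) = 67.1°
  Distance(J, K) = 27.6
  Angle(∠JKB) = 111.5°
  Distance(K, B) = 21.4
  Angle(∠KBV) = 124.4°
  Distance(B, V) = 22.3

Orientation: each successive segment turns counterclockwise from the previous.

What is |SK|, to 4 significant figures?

5.678

S is at the origin; SF runs at 32.1° with length 29.5, so F = (24.99, 15.68). ∠SFU = 59.9° gives FU at 152.2° from the x-axis; with |FU| = 26.7, U = (1.372, 28.13). ∠FUJ = 148.1° gives UJ at -175.9° from the x-axis; with |UJ| = 19.2, J = (-17.78, 26.76). ∠UJK = 67.1° gives JK at -63.00° from the x-axis; with |JK| = 27.6, K = (-5.249, 2.164). Then |SK| = |K − S| = 5.678.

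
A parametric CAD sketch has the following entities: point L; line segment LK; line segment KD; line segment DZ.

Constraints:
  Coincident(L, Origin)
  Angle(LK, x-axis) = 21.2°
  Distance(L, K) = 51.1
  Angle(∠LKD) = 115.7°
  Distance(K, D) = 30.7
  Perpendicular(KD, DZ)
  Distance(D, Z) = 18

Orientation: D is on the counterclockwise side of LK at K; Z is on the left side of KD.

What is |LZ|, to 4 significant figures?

59.84

∠LKD = 115.7°, so KD runs at 21.2° + (180° − 115.7°) = 85.50° from the x-axis; with |KD| = 30.7, D = K + 30.7·(cos 85.50°, sin 85.50°) = (50.05, 49.08). KD is perpendicular to DZ; with |DZ| = 18.0 on the left of KD, Z = D + 18.0·(-0.9969, 0.07846) = (32.11, 50.50). Then |LZ| = |Z − L| = 59.84.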